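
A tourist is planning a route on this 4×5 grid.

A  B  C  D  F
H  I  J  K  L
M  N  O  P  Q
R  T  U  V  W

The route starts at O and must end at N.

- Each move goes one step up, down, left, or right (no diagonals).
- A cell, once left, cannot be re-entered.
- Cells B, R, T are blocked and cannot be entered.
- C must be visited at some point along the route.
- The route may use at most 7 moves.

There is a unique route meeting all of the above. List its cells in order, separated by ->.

The 7-move cap with required stops at C leaves no slack for detours.
Route from O: right to P, 2× up (reaching D), left to C, down to J, left to I, down to N — 7 moves in all.
Check: all required cells visited; 7 ≤ 7 moves.

O -> P -> K -> D -> C -> J -> I -> N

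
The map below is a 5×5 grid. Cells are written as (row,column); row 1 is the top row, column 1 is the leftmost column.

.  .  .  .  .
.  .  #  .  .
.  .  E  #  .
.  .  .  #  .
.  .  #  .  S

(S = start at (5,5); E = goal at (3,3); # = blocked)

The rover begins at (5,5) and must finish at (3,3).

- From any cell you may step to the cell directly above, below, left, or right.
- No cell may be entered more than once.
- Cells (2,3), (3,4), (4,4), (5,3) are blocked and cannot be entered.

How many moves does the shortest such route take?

The Manhattan distance from (5,5) to (3,3) is |5−3| + |5−3| = 4, so at least 4 moves are needed.
That bound ignores the blocked cells. Measuring each leg by the fewest moves that actually steer around them ((5,5)→(3,3): 10) raises the lower bound to 10.
A route of 10 moves exists: (5,5) → (4,5) → (3,5) → (2,5) → (1,5) → (1,4) → (1,3) → (1,2) → (2,2) → (3,2) → (3,3).
Since 10 matches that lower bound, it is optimal.

10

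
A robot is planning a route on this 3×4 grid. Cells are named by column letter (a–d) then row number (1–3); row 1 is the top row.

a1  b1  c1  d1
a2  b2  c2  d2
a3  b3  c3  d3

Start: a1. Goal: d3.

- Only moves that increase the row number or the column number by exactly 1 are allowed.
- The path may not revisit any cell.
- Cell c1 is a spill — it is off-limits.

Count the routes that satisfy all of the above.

7

A right/down-only route from a1 to d3 makes exactly 2 down-moves and 3 right-moves in some order.
With no other constraints that would be C(5,2) = 10 routes.
Subtract routes through each blocked cell (inclusion–exclusion for overlaps): − through c1: 3 → 7.
That gives 7 routes.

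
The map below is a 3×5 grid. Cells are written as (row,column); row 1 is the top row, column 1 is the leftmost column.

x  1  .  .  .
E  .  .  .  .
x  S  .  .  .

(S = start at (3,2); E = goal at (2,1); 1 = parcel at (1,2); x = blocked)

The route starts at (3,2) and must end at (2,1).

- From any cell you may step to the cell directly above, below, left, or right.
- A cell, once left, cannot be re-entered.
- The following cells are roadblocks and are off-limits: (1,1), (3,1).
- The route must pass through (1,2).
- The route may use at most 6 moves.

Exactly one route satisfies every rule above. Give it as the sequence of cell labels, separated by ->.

The budget equals the shortest possible length, so every move has to be on a shortest route through the required cells.
Route from (3,2): right 1 to (3,3), up 2 to (1,3), left 1 to (1,2), down 1 to (2,2), left 1 to (2,1) — 6 moves in all.
Check: all required cells visited; 6 ≤ 6 moves.

(3,2) -> (3,3) -> (2,3) -> (1,3) -> (1,2) -> (2,2) -> (2,1)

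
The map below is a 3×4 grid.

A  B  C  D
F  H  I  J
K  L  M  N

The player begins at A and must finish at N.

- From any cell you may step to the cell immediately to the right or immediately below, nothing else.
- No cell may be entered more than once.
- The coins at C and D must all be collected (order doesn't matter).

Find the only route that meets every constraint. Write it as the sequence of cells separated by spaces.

Moves only go right or down, so the column and row indices never decrease.
Route from A: 3× right (reaching D), 2× down (reaching N) — 5 moves in all.
Check: all required cells visited.

A B C D J N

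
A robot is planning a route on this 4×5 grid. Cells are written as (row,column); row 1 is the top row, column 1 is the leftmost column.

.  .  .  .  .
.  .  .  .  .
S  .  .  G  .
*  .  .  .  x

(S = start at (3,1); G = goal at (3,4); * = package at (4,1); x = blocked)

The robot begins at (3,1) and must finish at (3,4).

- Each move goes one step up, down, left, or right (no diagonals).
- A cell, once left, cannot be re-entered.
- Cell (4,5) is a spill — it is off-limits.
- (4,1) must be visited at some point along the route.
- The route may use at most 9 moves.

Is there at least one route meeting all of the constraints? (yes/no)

yes

One route that works: (3,1) → (4,1) → (4,2) → (3,2) → (3,3) → (3,4).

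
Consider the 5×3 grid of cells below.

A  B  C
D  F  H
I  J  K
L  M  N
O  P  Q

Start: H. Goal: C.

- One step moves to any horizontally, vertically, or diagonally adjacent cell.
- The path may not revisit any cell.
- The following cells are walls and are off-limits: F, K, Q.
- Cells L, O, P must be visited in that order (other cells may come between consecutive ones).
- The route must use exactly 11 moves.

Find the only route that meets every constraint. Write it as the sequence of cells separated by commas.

The waypoints must appear in the order L, O, P, with no cell reused.
Route from H: down-left 2 to L, down 1 to O, right 1 to P, up-right 1 to N, left 1 to M, up-left 1 to I, up 2 to A, right 2 to C — 11 moves in all.
Check: order respected (L at step 2, O at step 3, P at step 4); 11 moves as required.

H, J, L, O, P, N, M, I, D, A, B, C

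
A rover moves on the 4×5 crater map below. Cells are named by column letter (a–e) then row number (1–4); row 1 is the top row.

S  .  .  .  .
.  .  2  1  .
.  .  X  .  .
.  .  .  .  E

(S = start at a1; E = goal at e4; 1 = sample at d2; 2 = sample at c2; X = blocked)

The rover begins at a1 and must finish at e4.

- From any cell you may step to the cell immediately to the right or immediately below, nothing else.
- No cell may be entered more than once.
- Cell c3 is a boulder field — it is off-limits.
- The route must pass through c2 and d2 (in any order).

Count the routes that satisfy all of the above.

9

A right/down-only route from a1 to e4 makes exactly 3 down-moves and 4 right-moves in some order.
With no other constraints that would be C(7,3) = 35 routes.
A monotone route can only reach the required cells in the order c2, d2, so split there and multiply the segment counts (each segment already excludes blocked cells): a1→c2: 3; c2→d2: 1; d2→e4: 3; product = 9.
That gives 9 routes.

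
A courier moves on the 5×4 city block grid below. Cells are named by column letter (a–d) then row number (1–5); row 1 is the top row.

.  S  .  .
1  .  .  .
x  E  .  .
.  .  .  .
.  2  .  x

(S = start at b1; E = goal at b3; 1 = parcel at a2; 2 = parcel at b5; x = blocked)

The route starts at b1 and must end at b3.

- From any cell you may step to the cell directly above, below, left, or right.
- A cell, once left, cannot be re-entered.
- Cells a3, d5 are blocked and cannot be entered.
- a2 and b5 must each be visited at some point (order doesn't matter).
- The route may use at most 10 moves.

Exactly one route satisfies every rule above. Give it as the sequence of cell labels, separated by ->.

b1 -> a1 -> a2 -> b2 -> c2 -> c3 -> c4 -> c5 -> b5 -> b4 -> b3

The budget equals the shortest possible length, so every move has to be on a shortest route through the required cells.
Route from b1: left 1 to a1, down 1 to a2, right 2 to c2, down 3 to c5, left 1 to b5, up 2 to b3 — 10 moves in all.
Check: all required cells visited; 10 ≤ 10 moves.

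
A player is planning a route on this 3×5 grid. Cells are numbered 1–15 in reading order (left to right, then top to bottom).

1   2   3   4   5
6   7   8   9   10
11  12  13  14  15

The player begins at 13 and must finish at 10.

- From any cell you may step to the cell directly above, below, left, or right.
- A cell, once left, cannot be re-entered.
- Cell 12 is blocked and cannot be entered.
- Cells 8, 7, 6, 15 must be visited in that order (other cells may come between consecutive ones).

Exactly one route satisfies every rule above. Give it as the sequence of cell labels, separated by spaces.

The waypoints must appear in the order 8, 7, 6, 15, with no cell reused.
Route from 13: up 1 to 8, left 2 to 6, up 1 to 1, right 3 to 4, down 2 to 14, right 1 to 15, up 1 to 10 — 11 moves in all.
Check: order respected (8 at step 1, 7 at step 2, 6 at step 3, 15 at step 10).

13 8 7 6 1 2 3 4 9 14 15 10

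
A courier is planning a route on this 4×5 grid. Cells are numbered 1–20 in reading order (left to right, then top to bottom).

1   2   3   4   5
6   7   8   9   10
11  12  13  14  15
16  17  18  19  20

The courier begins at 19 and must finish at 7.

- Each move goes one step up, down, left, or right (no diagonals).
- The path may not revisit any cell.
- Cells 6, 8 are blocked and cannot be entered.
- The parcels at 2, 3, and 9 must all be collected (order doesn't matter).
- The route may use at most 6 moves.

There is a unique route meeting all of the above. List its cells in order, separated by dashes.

19 - 14 - 9 - 4 - 3 - 2 - 7

The budget equals the shortest possible length, so every move has to be on a shortest route through the required cells.
Route from 19: 3× up (reaching 4), 2× left (reaching 2), down to 7 — 6 moves in all.
Check: all required cells visited; 6 ≤ 6 moves.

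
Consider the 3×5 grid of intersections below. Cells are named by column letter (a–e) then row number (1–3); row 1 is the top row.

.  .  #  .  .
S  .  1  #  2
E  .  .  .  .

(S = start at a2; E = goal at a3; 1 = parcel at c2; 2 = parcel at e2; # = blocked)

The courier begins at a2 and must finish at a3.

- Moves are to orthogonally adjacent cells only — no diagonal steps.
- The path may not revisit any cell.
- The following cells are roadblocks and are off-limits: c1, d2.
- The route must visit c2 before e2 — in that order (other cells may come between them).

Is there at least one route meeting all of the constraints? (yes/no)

Even ignoring the required order, no revisit-free route from a2 to a3 manages to pass through all of c2 and e2: branching out from a2, every path either misses one of them or, having collected them, can no longer reach a3 without re-entering a cell.

no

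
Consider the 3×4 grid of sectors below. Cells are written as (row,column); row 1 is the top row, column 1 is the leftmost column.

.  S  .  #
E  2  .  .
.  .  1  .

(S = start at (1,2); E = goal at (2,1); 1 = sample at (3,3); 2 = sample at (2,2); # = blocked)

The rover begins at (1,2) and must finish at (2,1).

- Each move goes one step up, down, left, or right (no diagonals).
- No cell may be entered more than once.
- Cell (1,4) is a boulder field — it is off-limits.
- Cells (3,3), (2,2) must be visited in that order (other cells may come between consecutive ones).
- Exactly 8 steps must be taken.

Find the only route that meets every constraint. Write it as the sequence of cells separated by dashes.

(1,2) - (1,3) - (2,3) - (2,4) - (3,4) - (3,3) - (3,2) - (2,2) - (2,1)

The waypoints must appear in the order (3,3), (2,2), with no cell reused.
Route from (1,2): right 1 to (1,3), down 1 to (2,3), right 1 to (2,4), down 1 to (3,4), left 2 to (3,2), up 1 to (2,2), left 1 to (2,1) — 8 moves in all.
Check: order respected (1 at step 5, 2 at step 7); 8 moves as required.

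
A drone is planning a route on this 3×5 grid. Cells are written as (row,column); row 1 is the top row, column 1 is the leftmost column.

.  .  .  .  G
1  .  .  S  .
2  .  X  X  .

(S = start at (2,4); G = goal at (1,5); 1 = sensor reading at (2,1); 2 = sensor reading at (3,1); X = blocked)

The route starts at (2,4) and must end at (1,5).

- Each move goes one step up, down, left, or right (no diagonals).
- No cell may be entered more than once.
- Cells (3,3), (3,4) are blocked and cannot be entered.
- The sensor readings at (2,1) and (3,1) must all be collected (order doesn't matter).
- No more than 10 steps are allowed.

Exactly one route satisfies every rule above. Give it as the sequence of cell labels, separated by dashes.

The budget equals the shortest possible length, so every move has to be on a shortest route through the required cells.
Route from (2,4): 2× left (reaching (2,2)), down to (3,2), left to (3,1), 2× up (reaching (1,1)), 4× right (reaching (1,5)) — 10 moves in all.
Check: all required cells visited; 10 ≤ 10 moves.

(2,4) - (2,3) - (2,2) - (3,2) - (3,1) - (2,1) - (1,1) - (1,2) - (1,3) - (1,4) - (1,5)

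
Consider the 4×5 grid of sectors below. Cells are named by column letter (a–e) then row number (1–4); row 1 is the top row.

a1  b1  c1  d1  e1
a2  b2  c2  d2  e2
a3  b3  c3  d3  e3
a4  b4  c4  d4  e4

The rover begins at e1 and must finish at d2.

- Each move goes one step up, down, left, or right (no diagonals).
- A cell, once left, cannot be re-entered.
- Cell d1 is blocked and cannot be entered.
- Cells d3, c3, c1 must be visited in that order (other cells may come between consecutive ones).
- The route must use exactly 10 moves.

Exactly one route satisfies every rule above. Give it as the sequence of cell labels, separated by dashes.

e1 - e2 - e3 - d3 - c3 - b3 - b2 - b1 - c1 - c2 - d2

The waypoints must appear in the order d3, c3, c1, with no cell reused.
Route from e1: down 2 to e3, left 3 to b3, up 2 to b1, right 1 to c1, down 1 to c2, right 1 to d2 — 10 moves in all.
Check: order respected (d3 at step 3, c3 at step 4, c1 at step 8); 10 moves as required.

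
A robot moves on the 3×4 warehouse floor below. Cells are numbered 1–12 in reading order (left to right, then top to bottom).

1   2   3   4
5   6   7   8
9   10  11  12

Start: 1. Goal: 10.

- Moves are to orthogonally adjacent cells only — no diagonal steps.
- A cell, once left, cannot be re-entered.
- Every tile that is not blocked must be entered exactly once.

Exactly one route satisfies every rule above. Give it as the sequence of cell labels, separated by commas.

1, 2, 3, 4, 8, 12, 11, 7, 6, 5, 9, 10

Need to visit all 12 open cells exactly once, starting at 1 and ending at 10.
Route from 1: 3× right (reaching 4), 2× down (reaching 12), left to 11, up to 7, 2× left (reaching 5), down to 9, right to 10 — 11 moves in all.
Check: all 12 open cells covered.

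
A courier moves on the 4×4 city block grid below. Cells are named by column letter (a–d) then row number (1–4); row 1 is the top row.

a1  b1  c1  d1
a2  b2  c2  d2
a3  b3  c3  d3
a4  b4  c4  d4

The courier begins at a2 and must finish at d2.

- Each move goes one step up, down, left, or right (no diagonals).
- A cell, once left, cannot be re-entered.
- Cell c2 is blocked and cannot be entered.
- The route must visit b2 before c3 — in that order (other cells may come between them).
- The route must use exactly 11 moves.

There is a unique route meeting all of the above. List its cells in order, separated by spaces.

a2 a1 b1 b2 b3 a3 a4 b4 c4 c3 d3 d2

The waypoints must appear in the order b2, c3, with no cell reused.
Route from a2: up 1 to a1, right 1 to b1, down 2 to b3, left 1 to a3, down 1 to a4, right 2 to c4, up 1 to c3, right 1 to d3, up 1 to d2 — 11 moves in all.
Check: order respected (b2 at step 3, c3 at step 9); 11 moves as required.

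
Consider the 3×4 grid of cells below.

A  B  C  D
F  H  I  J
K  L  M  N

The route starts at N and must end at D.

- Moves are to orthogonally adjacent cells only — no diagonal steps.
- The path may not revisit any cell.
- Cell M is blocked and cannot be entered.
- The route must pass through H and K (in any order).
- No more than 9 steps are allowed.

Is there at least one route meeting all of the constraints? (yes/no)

no

Even ignoring the no-revisit rule, getting from N to D, taking the cheapest ordering N → K → H → D needs at least 5 + 2 + 3 = 10 moves (fewest moves per leg, detouring around blocked cells), which exceeds the 9-move limit.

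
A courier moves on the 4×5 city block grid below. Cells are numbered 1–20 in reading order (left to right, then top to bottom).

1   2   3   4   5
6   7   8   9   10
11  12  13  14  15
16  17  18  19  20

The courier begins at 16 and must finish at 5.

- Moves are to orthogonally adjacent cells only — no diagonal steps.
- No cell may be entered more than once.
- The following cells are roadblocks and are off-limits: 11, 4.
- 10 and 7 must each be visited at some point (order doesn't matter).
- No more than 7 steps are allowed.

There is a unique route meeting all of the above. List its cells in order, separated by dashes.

The 7-move cap with required stops at 10, 7 leaves no slack for detours.
Route from 16: right 1 to 17, up 2 to 7, right 3 to 10, up 1 to 5 — 7 moves in all.
Check: all required cells visited; 7 ≤ 7 moves.

16 - 17 - 12 - 7 - 8 - 9 - 10 - 5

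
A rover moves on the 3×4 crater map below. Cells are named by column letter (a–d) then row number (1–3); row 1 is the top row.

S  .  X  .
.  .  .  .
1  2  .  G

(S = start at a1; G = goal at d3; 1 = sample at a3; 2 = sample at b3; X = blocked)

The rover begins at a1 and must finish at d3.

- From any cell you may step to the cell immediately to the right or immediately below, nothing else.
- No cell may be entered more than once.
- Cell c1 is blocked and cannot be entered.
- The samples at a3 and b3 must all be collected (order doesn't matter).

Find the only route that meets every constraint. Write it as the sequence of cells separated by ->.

a1 -> a2 -> a3 -> b3 -> c3 -> d3

Moves only go right or down, so the column and row indices never decrease.
Route from a1: down 2 to a3, right 3 to d3 — 5 moves in all.
Check: all required cells visited.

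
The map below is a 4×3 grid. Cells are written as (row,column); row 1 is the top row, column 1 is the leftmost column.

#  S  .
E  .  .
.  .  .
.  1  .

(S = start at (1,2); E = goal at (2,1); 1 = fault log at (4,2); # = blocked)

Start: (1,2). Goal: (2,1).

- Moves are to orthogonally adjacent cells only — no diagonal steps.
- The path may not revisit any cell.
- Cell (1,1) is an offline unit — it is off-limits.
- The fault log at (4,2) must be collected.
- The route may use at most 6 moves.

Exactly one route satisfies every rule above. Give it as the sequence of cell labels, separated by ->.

The 6-move cap with required stops at (4,2) leaves no slack for detours.
Route from (1,2): 3× down (reaching (4,2)), left to (4,1), 2× up (reaching (2,1)) — 6 moves in all.
Check: all required cells visited; 6 ≤ 6 moves.

(1,2) -> (2,2) -> (3,2) -> (4,2) -> (4,1) -> (3,1) -> (2,1)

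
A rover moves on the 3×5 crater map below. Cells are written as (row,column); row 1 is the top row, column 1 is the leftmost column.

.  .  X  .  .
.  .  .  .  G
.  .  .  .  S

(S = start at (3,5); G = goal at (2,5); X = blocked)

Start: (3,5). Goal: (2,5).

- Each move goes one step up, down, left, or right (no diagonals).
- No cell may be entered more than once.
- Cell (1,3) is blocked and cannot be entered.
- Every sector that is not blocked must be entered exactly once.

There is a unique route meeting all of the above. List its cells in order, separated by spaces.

Need to visit all 14 open cells exactly once, starting at (3,5) and ending at (2,5).
Cell (3,1) has only two open neighbours ((2,1) and (3,2)), so the path must pass straight through it: one of those is the cell it's entered from and the other is where it exits.
Route from (3,5): left 4 to (3,1), up 2 to (1,1), right 1 to (1,2), down 1 to (2,2), right 2 to (2,4), up 1 to (1,4), right 1 to (1,5), down 1 to (2,5) — 13 moves in all.
Check: all 14 open cells covered.

(3,5) (3,4) (3,3) (3,2) (3,1) (2,1) (1,1) (1,2) (2,2) (2,3) (2,4) (1,4) (1,5) (2,5)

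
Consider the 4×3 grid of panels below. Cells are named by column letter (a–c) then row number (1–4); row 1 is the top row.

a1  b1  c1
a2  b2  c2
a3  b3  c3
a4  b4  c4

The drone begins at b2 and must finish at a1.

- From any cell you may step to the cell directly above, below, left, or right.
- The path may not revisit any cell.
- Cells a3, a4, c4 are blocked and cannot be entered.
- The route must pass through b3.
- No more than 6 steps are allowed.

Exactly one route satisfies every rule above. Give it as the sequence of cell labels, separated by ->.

The 6-move cap with required stops at b3 leaves no slack for detours.
Route from b2: down to b3, right to c3, 2× up (reaching c1), 2× left (reaching a1) — 6 moves in all.
Check: all required cells visited; 6 ≤ 6 moves.

b2 -> b3 -> c3 -> c2 -> c1 -> b1 -> a1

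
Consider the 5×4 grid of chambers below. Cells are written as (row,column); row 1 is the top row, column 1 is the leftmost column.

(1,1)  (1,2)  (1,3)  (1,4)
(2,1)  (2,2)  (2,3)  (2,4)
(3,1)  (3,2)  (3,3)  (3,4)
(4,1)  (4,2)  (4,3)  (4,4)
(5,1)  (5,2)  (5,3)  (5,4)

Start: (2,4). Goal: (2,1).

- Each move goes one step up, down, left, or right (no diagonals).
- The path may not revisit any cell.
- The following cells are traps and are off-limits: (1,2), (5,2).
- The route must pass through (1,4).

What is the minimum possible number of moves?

Any route passes through (1,4) somewhere between (2,4) and (2,1). Summing Manhattan distances along the two legs ((2,4) → (1,4) → (2,1)) gives a lower bound of 1 + 4 = 5 moves.
A route of 5 moves achieves this: (2,4) → (1,4) → (1,3) → (2,3) → (2,2) → (2,1).
Since 5 matches the lower bound, it is optimal.

5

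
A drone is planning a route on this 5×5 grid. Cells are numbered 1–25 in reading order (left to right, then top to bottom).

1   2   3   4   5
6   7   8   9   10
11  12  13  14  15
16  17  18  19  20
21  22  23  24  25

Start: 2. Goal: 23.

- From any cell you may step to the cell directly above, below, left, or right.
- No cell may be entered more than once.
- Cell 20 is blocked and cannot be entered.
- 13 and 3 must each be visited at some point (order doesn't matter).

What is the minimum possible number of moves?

5

Any route passes through 13 and 3 in some order between 2 and 23. Summing Manhattan distances along each leg and taking the cheapest ordering (2 → 3 → 13 → 23) gives a lower bound of 1 + 2 + 2 = 5 moves.
A route of 5 moves achieves this: 2 → 3 → 8 → 13 → 18 → 23.
Since 5 matches the lower bound, it is optimal.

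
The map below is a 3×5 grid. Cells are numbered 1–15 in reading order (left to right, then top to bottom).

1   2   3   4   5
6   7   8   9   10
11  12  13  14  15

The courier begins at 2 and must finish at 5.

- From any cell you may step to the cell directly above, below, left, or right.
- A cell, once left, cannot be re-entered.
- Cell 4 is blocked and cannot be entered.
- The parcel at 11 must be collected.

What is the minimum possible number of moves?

9

Any route passes through 11 somewhere between 2 and 5. Summing Manhattan distances along the two legs (2 → 11 → 5) gives a lower bound of 3 + 6 = 9 moves.
A route of 9 moves achieves this: 2 → 7 → 6 → 11 → 12 → 13 → 8 → 9 → 10 → 5.
Since 9 matches the lower bound, it is optimal.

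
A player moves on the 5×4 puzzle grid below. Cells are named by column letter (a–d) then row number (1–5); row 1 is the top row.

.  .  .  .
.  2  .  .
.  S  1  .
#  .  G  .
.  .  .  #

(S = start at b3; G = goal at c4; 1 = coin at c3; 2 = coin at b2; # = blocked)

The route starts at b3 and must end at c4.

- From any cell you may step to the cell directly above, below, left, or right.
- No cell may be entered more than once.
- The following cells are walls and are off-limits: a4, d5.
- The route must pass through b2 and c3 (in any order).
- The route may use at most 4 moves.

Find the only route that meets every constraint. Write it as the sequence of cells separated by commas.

b3, b2, c2, c3, c4

The 4-move cap with required stops at b2, c3 leaves no slack for detours.
Route from b3: up to b2, right to c2, 2× down (reaching c4) — 4 moves in all.
Check: all required cells visited; 4 ≤ 4 moves.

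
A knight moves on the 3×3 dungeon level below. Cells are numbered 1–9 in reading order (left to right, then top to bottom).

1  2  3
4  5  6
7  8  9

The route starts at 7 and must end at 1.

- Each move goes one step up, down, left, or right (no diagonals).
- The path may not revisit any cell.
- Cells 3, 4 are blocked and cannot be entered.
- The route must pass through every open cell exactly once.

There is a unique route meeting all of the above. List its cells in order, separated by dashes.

Need to visit all 7 open cells exactly once, starting at 7 and ending at 1.
Route from 7: right 2 to 9, up 1 to 6, left 1 to 5, up 1 to 2, left 1 to 1 — 6 moves in all.
Check: all 7 open cells covered.

7 - 8 - 9 - 6 - 5 - 2 - 1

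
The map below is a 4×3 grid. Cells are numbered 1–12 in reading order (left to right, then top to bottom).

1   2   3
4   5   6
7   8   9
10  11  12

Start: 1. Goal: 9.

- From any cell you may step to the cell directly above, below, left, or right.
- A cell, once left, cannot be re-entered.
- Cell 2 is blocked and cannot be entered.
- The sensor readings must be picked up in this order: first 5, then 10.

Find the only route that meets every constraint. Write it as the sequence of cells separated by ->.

The waypoints must appear in the order 5, 10, with no cell reused.
Route from 1: down 1 to 4, right 1 to 5, down 1 to 8, left 1 to 7, down 1 to 10, right 2 to 12, up 1 to 9 — 8 moves in all.
Check: order respected (5 at step 2, 10 at step 5).

1 -> 4 -> 5 -> 8 -> 7 -> 10 -> 11 -> 12 -> 9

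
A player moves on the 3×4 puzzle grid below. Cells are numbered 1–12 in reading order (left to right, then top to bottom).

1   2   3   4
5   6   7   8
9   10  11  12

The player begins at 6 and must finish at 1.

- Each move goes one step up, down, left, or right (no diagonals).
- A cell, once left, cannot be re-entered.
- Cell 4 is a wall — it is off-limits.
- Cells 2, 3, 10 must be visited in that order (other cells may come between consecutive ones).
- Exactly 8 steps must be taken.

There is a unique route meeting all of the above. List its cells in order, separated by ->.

6 -> 2 -> 3 -> 7 -> 11 -> 10 -> 9 -> 5 -> 1

The waypoints must appear in the order 2, 3, 10, with no cell reused.
Route from 6: up to 2, right to 3, 2× down (reaching 11), 2× left (reaching 9), 2× up (reaching 1) — 8 moves in all.
Check: order respected (2 at step 1, 3 at step 2, 10 at step 5); 8 moves as required.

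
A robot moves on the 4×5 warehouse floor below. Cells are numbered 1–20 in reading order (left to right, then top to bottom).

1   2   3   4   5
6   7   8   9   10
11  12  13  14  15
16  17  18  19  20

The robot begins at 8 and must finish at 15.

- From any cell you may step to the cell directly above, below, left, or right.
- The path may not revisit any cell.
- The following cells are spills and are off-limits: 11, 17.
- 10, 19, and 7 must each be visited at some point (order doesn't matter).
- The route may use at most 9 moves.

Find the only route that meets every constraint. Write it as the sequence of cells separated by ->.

The budget equals the shortest possible length, so every move has to be on a shortest route through the required cells.
Route from 8: left to 7, down to 12, right to 13, down to 18, right to 19, 2× up (reaching 9), right to 10, down to 15 — 9 moves in all.
Check: all required cells visited; 9 ≤ 9 moves.

8 -> 7 -> 12 -> 13 -> 18 -> 19 -> 14 -> 9 -> 10 -> 15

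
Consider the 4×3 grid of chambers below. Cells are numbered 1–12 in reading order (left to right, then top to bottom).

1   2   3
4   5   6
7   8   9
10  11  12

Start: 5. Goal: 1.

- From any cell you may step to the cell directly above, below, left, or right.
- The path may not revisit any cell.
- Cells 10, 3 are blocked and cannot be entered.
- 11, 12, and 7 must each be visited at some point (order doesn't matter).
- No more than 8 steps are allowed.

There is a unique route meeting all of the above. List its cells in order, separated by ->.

The 8-move cap with required stops at 11, 12, 7 leaves no slack for detours.
Route from 5: right 1 to 6, down 2 to 12, left 1 to 11, up 1 to 8, left 1 to 7, up 2 to 1 — 8 moves in all.
Check: all required cells visited; 8 ≤ 8 moves.

5 -> 6 -> 9 -> 12 -> 11 -> 8 -> 7 -> 4 -> 1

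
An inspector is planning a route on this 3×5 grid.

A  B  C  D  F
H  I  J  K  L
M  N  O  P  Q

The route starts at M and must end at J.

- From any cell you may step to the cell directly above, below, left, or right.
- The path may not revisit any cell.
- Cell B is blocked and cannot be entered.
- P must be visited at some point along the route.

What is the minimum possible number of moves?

Any route passes through P somewhere between M and J. Summing Manhattan distances along the two legs (M → P → J) gives a lower bound of 3 + 2 = 5 moves.
A route of 5 moves achieves this: M → N → O → P → K → J.
Since 5 matches the lower bound, it is optimal.

5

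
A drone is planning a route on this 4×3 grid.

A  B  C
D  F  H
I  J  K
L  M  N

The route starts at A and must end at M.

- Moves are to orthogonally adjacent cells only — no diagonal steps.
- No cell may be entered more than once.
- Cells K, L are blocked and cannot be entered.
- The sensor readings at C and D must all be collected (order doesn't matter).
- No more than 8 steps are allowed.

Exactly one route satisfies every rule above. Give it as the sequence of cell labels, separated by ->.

The 8-move cap with required stops at C, D leaves no slack for detours.
Route from A: 2× right (reaching C), down to H, 2× left (reaching D), down to I, right to J, down to M — 8 moves in all.
Check: all required cells visited; 8 ≤ 8 moves.

A -> B -> C -> H -> F -> D -> I -> J -> M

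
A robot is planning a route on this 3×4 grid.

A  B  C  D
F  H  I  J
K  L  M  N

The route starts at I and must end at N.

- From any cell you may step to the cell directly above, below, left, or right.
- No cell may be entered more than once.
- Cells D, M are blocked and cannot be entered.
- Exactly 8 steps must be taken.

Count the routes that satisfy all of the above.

Need simple routes of exactly 8 moves from I to N (Manhattan distance 2, so 3 moves are spent on a detour and 3 undoing it).
No route satisfies every constraint, so the count is 0.

0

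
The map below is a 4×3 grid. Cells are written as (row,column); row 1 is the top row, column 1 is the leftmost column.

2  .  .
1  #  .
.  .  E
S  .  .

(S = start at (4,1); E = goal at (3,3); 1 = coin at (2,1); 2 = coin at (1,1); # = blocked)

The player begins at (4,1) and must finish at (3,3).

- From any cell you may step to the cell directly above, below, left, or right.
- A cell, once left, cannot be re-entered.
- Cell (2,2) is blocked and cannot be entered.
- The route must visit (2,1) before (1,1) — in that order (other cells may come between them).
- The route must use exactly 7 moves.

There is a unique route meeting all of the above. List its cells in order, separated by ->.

The waypoints must appear in the order (2,1), (1,1), with no cell reused.
Route from (4,1): 3× up (reaching (1,1)), 2× right (reaching (1,3)), 2× down (reaching (3,3)) — 7 moves in all.
Check: order respected (1 at step 2, 2 at step 3); 7 moves as required.

(4,1) -> (3,1) -> (2,1) -> (1,1) -> (1,2) -> (1,3) -> (2,3) -> (3,3)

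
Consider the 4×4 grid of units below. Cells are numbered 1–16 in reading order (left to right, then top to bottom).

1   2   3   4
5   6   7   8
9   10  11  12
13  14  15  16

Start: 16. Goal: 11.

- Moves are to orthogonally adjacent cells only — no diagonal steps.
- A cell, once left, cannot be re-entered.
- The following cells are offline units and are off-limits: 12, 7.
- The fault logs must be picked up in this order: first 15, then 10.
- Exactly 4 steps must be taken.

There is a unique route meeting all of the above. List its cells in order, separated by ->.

The waypoints must appear in the order 15, 10, with no cell reused.
Route from 16: 2× left (reaching 14), up to 10, right to 11 — 4 moves in all.
Check: order respected (15 at step 1, 10 at step 3); 4 moves as required.

16 -> 15 -> 14 -> 10 -> 11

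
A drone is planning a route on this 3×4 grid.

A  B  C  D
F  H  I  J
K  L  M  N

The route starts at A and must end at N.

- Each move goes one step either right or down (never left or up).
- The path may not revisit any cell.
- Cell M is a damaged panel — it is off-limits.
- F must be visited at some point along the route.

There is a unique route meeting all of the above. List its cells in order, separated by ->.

A -> F -> H -> I -> J -> N

Moves only go right or down, so the column and row indices never decrease.
Route from A: down 1 to F, right 3 to J, down 1 to N — 5 moves in all.
Check: all required cells visited.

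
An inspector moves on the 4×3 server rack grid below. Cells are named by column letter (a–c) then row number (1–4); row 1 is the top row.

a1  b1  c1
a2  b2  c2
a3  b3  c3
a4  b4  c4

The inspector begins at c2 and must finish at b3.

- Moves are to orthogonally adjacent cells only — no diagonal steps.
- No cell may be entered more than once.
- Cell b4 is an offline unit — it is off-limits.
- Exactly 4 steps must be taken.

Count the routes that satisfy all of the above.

Need simple routes of exactly 4 moves from c2 to b3 (Manhattan distance 2, so 1 moves are spent on a detour and 1 undoing it).
Enumerating: c2 c1 b1 b2 b3 | c2 b2 a2 a3 b3.
That gives 2 routes.

2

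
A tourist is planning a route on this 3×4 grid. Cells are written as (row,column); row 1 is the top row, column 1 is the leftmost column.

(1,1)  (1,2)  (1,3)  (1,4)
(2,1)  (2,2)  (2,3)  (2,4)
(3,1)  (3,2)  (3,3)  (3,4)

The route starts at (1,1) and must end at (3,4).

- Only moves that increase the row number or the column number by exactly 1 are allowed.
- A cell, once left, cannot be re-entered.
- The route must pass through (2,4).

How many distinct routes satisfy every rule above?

A right/down-only route from (1,1) to (3,4) makes exactly 2 down-moves and 3 right-moves in some order.
With no other constraints that would be C(5,2) = 10 routes.
Split at (2,4) and multiply the segment counts: (1,1)→(2,4): 4; (2,4)→(3,4): 1; product = 4.
That gives 4 routes.

4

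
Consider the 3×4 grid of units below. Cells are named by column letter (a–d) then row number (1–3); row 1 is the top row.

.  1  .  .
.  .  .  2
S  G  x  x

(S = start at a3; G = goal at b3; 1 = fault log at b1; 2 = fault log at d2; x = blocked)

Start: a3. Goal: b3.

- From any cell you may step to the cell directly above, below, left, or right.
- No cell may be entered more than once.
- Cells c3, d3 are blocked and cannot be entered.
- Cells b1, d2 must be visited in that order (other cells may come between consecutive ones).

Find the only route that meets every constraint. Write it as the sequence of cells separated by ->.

a3 -> a2 -> a1 -> b1 -> c1 -> d1 -> d2 -> c2 -> b2 -> b3

The waypoints must appear in the order b1, d2, with no cell reused.
Route from a3: up 2 to a1, right 3 to d1, down 1 to d2, left 2 to b2, down 1 to b3 — 9 moves in all.
Check: order respected (1 at step 3, 2 at step 6).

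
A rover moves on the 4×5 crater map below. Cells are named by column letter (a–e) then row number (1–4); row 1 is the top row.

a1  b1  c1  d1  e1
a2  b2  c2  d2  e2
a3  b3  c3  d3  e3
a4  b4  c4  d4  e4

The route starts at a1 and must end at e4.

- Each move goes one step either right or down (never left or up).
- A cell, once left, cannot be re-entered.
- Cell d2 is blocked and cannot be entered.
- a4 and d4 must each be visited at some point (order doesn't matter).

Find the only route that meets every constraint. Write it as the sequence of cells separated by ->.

a1 -> a2 -> a3 -> a4 -> b4 -> c4 -> d4 -> e4

Moves only go right or down, so the column and row indices never decrease.
Route from a1: down 3 to a4, right 4 to e4 — 7 moves in all.
Check: all required cells visited.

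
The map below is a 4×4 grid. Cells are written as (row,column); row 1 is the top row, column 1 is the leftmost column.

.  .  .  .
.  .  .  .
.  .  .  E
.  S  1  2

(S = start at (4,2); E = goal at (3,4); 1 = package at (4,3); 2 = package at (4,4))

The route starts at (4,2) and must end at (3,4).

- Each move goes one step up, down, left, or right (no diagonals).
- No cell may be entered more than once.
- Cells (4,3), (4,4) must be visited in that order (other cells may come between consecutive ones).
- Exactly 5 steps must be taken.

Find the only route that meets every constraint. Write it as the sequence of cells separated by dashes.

The waypoints must appear in the order (4,3), (4,4), with no cell reused.
Route from (4,2): up 1 to (3,2), right 1 to (3,3), down 1 to (4,3), right 1 to (4,4), up 1 to (3,4) — 5 moves in all.
Check: order respected (1 at step 3, 2 at step 4); 5 moves as required.

(4,2) - (3,2) - (3,3) - (4,3) - (4,4) - (3,4)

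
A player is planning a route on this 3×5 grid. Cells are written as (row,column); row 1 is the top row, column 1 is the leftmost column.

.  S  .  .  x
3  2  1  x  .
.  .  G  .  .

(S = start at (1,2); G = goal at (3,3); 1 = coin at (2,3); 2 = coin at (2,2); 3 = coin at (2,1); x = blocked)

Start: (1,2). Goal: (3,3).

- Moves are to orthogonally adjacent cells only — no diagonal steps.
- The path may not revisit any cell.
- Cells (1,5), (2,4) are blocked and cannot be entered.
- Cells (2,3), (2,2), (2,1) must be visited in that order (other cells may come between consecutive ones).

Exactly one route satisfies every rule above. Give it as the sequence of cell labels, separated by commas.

The waypoints must appear in the order (2,3), (2,2), (2,1), with no cell reused.
Route from (1,2): right to (1,3), down to (2,3), 2× left (reaching (2,1)), down to (3,1), 2× right (reaching (3,3)) — 7 moves in all.
Check: order respected (1 at step 2, 2 at step 3, 3 at step 4).

(1,2), (1,3), (2,3), (2,2), (2,1), (3,1), (3,2), (3,3)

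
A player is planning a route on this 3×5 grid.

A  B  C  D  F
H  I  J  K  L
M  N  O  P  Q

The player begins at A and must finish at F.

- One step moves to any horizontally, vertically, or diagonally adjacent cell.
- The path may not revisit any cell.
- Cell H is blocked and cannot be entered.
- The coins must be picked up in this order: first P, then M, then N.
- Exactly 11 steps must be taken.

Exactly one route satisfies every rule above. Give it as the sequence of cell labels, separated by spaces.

The waypoints must appear in the order P, M, N, with no cell reused.
Route from A: 2× right (reaching C), down-right to K, down to P, left to O, up-left to I, down-left to M, right to N, 2× up-right (reaching D), right to F — 11 moves in all.
Check: order respected (P at step 4, M at step 7, N at step 8); 11 moves as required.

A B C K P O I M N J D F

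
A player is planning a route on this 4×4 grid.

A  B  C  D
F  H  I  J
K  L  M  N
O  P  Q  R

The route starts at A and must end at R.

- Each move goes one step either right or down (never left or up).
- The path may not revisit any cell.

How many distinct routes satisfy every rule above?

A right/down-only route from A to R makes exactly 3 down-moves and 3 right-moves in some order.
With no other constraints that would be C(6,3) = 20 routes.
That gives 20 routes.

20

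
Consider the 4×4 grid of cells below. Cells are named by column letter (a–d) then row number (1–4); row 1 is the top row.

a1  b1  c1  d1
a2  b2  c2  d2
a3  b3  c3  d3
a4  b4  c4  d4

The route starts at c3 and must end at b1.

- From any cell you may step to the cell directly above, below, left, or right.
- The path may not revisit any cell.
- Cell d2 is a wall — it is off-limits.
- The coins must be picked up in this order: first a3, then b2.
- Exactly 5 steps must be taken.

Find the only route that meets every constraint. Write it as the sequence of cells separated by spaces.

The waypoints must appear in the order a3, b2, with no cell reused.
Route from c3: left 2 to a3, up 1 to a2, right 1 to b2, up 1 to b1 — 5 moves in all.
Check: order respected (a3 at step 2, b2 at step 4); 5 moves as required.

c3 b3 a3 a2 b2 b1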